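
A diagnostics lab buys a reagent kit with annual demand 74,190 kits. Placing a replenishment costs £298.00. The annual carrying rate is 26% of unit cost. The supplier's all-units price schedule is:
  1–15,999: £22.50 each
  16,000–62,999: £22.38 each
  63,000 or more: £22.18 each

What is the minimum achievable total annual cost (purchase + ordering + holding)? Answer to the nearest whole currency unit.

TC* ≈ £1,685,358

Holding cost per unit per year at price C is H = 0.26·C.
For each price level, check whether its EOQ is feasible; otherwise the best quantity at that price is the breakpoint.
EOQ at £22.50 = 2749.3 (feasible in tier 1): TC = 74,190×£22.50 + (74,190/2749.3)×298 + (2749.3/2)×0.26×£22.50 = £1,685,358.25.
EOQ at £22.38 = 2756.6 < 16000, so use break Q=16000: TC = 74,190×£22.38 + (74,190/16000.0)×298 + (16000.0/2)×0.26×£22.38 = £1,708,304.39.
EOQ at £22.18 = 2769.0 < 63000, so use break Q=63000: TC = 74,190×£22.18 + (74,190/63000.0)×298 + (63000.0/2)×0.26×£22.18 = £1,827,539.33.
Lowest total cost among the candidates is at Q = 2749.3.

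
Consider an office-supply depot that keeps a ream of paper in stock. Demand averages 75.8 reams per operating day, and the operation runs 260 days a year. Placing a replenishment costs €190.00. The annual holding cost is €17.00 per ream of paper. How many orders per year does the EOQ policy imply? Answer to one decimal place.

Annual demand D = 75.8 × 260 = 19,708.
Q* = √(2DS/H) = √(2 × 19,708 × 190 / 17) ≈ 663.73.
Orders per year = D / Q* = 19,708 / 663.73 ≈ 29.693.

N ≈ 29.7 orders per year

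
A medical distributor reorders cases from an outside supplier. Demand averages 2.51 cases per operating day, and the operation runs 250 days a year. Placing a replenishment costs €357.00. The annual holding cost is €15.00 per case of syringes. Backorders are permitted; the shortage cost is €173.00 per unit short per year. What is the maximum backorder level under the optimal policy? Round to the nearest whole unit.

Annual demand D = 2.51 × 250 = 627.5.
With planned backorders, Q* = √(2DS/H) · √((H+B)/B).
√(2DS/H) = √(2 × 627.5 × 357 / 15) = 172.827.
√((H+B)/B) = √((15+173)/173) = 1.0425.
Q* ≈ 180.163.
S* = Q* · H/(H+B) = 180.163 × 15/188 ≈ 14.375.

S* ≈ 14 cases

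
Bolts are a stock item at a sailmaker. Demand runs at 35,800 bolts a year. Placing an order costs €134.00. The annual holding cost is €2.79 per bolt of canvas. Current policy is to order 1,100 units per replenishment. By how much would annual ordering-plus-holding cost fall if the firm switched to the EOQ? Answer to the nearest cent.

EOQ = √(2DS/H) = √(2 × 35,800 × 134 / 2.79) ≈ 1854.41.
Cost at Q* = (D/Q*)S + (Q*/2)H = √(2DSH) ≈ €5,173.82.
Cost at Q = 1,100: (35,800/1,100)×134 + (1,100/2)×2.79 = €4,361.09 + €1,534.50 = €5,895.59.
Excess = €5,895.59 − €5,173.82 = €721.77.

Extra cost ≈ €721.77 per year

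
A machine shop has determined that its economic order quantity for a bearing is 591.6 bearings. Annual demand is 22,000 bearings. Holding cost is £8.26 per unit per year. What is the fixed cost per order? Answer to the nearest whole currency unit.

Squaring Q* = √(2DS/H) gives Q*² = 2DS/H.
From Q* = √(2DS/H): S = Q*²H / (2D) = 591.6² × 8.26 / (2 × 22,000) = 65.7028.

S ≈ £66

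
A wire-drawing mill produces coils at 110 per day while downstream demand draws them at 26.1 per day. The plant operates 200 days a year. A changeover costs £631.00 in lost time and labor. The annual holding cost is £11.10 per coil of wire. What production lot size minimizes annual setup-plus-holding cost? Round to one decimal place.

Annual demand D = 26.1 × 200 = 5,220.
Production build-up factor (1 − d/p) = 1 − 26.1/110 = 0.7627.
Q* = √(2DS / (H(1 − d/p))) = √(2 × 5,220 × 631 / (11.1 × 0.7627)).
= √(6,587,640 / 8.4663) ≈ 882.102.

Q* ≈ 882.1 coils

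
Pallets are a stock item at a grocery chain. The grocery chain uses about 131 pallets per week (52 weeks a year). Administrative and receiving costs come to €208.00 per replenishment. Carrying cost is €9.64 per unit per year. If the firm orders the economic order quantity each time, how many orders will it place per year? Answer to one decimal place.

N ≈ 12.6 orders per year

Annual demand D = 131 × 52 = 6,812.
Q* = √(2DS/H) = √(2 × 6,812 × 208 / 9.64) ≈ 542.18.
Orders per year = D / Q* = 6,812 / 542.18 ≈ 12.564.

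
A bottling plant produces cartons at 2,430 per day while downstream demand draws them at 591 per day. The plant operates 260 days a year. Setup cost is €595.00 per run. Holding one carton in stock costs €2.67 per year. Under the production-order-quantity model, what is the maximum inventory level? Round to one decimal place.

I_max ≈ 7,199.2 cartons

Annual demand D = 591 × 260 = 153,660.
Production build-up factor (1 − d/p) = 1 − 591/2,430 = 0.7568.
Q* = √(2DS / (H(1 − d/p))) = √(2 × 153,660 × 595 / (2.67 × 0.7568)).
= √(182,855,400 / 2.0206) ≈ 9512.848.
Maximum inventory = Q*(1 − d/p) = 9512.848 × 0.7568 ≈ 7199.229.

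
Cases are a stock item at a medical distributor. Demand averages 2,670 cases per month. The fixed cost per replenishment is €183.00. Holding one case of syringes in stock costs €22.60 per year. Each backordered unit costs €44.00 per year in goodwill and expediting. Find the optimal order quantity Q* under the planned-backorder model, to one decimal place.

Annual demand D = 2,670 × 12 = 32,040.
With planned backorders, Q* = √(2DS/H) · √((H+B)/B).
√(2DS/H) = √(2 × 32,040 × 183 / 22.6) = 720.332.
√((H+B)/B) = √((22.6+44)/44) = 1.2303.
Q* ≈ 886.224.

Q* ≈ 886.2 cases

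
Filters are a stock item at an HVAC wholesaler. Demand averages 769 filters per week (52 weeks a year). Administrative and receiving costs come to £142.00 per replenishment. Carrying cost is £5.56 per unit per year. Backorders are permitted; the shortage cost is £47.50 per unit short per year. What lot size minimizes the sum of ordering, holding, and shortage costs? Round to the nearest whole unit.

Q* ≈ 1,511 filters

Annual demand D = 769 × 52 = 39,988.
With planned backorders, Q* = √(2DS/H) · √((H+B)/B).
√(2DS/H) = √(2 × 39,988 × 142 / 5.56) = 1429.179.
√((H+B)/B) = √((5.56+47.5)/47.5) = 1.0569.
Q* ≈ 1510.509.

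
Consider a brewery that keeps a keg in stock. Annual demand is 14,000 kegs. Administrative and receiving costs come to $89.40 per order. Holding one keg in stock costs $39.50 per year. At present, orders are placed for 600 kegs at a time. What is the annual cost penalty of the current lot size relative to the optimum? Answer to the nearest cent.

EOQ = √(2DS/H) = √(2 × 14,000 × 89.4 / 39.5) ≈ 251.74.
Cost at Q* = (D/Q*)S + (Q*/2)H = √(2DSH) ≈ $9,943.66.
Cost at Q = 600: (14,000/600)×89.4 + (600/2)×39.5 = $2,086.00 + $11,850.00 = $13,936.00.
Excess = $13,936.00 − $9,943.66 = $3,992.34.

Extra cost ≈ $3,992.34 per year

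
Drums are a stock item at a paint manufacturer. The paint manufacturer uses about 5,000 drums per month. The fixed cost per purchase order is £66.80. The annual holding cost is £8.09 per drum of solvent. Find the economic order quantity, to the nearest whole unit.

Annual demand D = 5,000 × 12 = 60,000.
EOQ = √(2DS / H) = √(2 × 60,000 × 66.8 / 8.09).
= √(8,016,000 / 8.09) = √990,852.9048 ≈ 995.416.

Q* ≈ 995 drums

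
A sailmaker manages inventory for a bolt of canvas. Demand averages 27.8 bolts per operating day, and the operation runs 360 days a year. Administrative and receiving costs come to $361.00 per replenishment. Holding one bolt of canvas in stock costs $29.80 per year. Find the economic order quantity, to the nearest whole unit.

Annual demand D = 27.8 × 360 = 10,008.
EOQ = √(2DS / H) = √(2 × 10,008 × 361 / 29.8).
= √(7,225,776 / 29.8) = √242,475.7047 ≈ 492.418.

Q* ≈ 492 bolts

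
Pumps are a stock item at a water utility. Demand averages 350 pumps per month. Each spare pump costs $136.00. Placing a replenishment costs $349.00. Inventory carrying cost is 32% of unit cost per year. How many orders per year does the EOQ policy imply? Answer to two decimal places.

Annual demand D = 350 × 12 = 4,200.
Holding cost H = 0.32 × $136.00 = $43.5200 per unit per year.
The optimal lot size = √(2DS/H) = √(2 × 4,200 × 349 / 43.52) ≈ 259.54.
Orders per year = D / Q* = 4,200 / 259.54 ≈ 16.182.

N ≈ 16.18 orders per year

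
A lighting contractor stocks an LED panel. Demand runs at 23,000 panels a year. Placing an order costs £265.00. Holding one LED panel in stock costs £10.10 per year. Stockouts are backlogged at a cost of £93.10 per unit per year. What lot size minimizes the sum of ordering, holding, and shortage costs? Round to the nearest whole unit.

With planned backorders, Q* = √(2DS/H) · √((H+B)/B).
√(2DS/H) = √(2 × 23,000 × 265 / 10.1) = 1098.604.
√((H+B)/B) = √((10.1+93.1)/93.1) = 1.0528.
Q* ≈ 1156.661.

Q* ≈ 1,157 panels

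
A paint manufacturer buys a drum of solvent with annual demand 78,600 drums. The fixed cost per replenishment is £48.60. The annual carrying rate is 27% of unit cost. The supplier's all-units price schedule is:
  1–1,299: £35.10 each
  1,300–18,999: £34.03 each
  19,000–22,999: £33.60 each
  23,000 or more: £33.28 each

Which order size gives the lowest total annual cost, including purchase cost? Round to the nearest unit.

Holding cost per unit per year at price C is H = 0.27·C.
Candidates are each tier's EOQ (if it falls in that tier) and each price-break quantity.
EOQ at £35.10 = 897.9 (feasible in tier 1): TC = 78,600×£35.10 + (78,600/897.9)×48.6 + (897.9/2)×0.27×£35.10 = £2,767,369.03.
EOQ at £34.03 = 911.9 < 1300, so use break Q=1300: TC = 78,600×£34.03 + (78,600/1300.0)×48.6 + (1300.0/2)×0.27×£34.03 = £2,683,668.70.
EOQ at £33.60 = 917.7 < 19000, so use break Q=19000: TC = 78,600×£33.60 + (78,600/19000.0)×48.6 + (19000.0/2)×0.27×£33.60 = £2,727,345.05.
EOQ at £33.28 = 922.1 < 23000, so use break Q=23000: TC = 78,600×£33.28 + (78,600/23000.0)×48.6 + (23000.0/2)×0.27×£33.28 = £2,719,308.49.
Lowest total cost is £2,683,668.70 at Q = 1300.0.

Q* ≈ 1,300 drums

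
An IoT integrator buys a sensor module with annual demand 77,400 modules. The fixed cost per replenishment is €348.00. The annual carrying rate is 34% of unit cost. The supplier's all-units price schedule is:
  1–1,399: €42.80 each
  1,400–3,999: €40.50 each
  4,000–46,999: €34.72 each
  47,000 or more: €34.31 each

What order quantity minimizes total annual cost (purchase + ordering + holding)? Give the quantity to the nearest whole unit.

Q* ≈ 4,000 modules

Holding cost per unit per year at price C is H = 0.34·C.
For each price level, check whether its EOQ is feasible; otherwise the best quantity at that price is the breakpoint.
Tier 1 (€42.80): EOQ = 1924.0 exceeds tier's upper bound 1399, so this tier is dominated.
EOQ at €40.50 = 1977.9 (feasible in tier 2): TC = 77,400×€40.50 + (77,400/1977.9)×348 + (1977.9/2)×0.34×€40.50 = €3,161,935.92.
EOQ at €34.72 = 2136.2 < 4000, so use break Q=4000: TC = 77,400×€34.72 + (77,400/4000.0)×348 + (4000.0/2)×0.34×€34.72 = €2,717,671.40.
EOQ at €34.31 = 2148.9 < 47000, so use break Q=47000: TC = 77,400×€34.31 + (77,400/47000.0)×348 + (47000.0/2)×0.34×€34.31 = €2,930,303.99.
Lowest total cost is €2,717,671.40 at Q = 4000.0.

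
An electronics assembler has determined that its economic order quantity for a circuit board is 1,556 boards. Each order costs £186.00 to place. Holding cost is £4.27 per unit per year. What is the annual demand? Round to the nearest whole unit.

D ≈ 27,791 boards per year

Invert the EOQ relation Q*² = 2DS/H.
From Q* = √(2DS/H): D = Q*²H / (2S) = 1,556² × 4.27 / (2 × 186) = 27790.997.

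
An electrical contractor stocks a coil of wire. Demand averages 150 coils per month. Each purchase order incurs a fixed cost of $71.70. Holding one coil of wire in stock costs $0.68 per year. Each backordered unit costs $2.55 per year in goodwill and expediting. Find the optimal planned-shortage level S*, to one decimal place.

S* ≈ 146.0 coils

Annual demand D = 150 × 12 = 1,800.
With planned backorders, Q* = √(2DS/H) · √((H+B)/B).
√(2DS/H) = √(2 × 1,800 × 71.7 / 0.68) = 616.107.
√((H+B)/B) = √((0.68+2.55)/2.55) = 1.1255.
Q* ≈ 693.406.
S* = Q* · H/(H+B) = 693.406 × 0.68/3.23 ≈ 145.980.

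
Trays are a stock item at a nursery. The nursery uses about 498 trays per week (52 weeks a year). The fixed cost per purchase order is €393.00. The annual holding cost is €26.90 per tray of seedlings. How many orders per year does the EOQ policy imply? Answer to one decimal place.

N ≈ 29.8 orders per year

Annual demand D = 498 × 52 = 25,896.
Q* = √(2DS/H) = √(2 × 25,896 × 393 / 26.9) ≈ 869.86.
Orders per year = D / Q* = 25,896 / 869.86 ≈ 29.770.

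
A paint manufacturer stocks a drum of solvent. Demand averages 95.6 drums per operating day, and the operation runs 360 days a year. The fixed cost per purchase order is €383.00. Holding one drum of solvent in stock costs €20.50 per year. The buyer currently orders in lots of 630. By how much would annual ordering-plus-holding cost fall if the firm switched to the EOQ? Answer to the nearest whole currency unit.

Extra cost ≈ €4,133 per year

Annual demand D = 95.6 × 360 = 34,416.
EOQ = √(2DS/H) = √(2 × 34,416 × 383 / 20.5) ≈ 1134.01.
Cost at Q* = (D/Q*)S + (Q*/2)H = √(2DSH) ≈ €23,247.25.
Cost at Q = 630: (34,416/630)×383 + (630/2)×20.5 = €20,922.74 + €6,457.50 = €27,380.24.
Excess = €27,380.24 − €23,247.25 = €4,133.00.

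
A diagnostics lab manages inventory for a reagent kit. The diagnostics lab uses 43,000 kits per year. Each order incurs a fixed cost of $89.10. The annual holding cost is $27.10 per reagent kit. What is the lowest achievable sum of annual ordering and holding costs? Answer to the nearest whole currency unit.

TC* ≈ $14,410

EOQ = √(2DS/H) = √(2 × 43,000 × 89.1 / 27.1) ≈ 531.75.
At the optimum the two cost components are equal, so total cost = 2·(Q*/2)H = Q*·H.
Minimum total = √(2DSH) = √(2 × 43,000 × 89.1 × 27.1) ≈ 14410.290.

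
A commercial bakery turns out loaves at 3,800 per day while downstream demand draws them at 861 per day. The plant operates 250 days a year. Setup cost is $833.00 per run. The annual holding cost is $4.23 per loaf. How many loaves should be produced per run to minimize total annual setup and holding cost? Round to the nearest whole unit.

Annual demand D = 861 × 250 = 215,250.
Production build-up factor (1 − d/p) = 1 − 861/3,800 = 0.7734.
Q* = √(2DS / (H(1 − d/p))) = √(2 × 215,250 × 833 / (4.23 × 0.7734)).
= √(358,606,500 / 3.2716) ≈ 10469.620.

Q* ≈ 10,470 loaves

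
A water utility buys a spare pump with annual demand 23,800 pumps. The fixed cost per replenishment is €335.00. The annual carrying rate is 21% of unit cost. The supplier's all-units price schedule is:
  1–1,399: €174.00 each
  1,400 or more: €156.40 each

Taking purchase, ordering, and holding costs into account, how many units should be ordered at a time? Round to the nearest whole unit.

Holding cost per unit per year at price C is H = 0.21·C.
For each price level, check whether its EOQ is feasible; otherwise the best quantity at that price is the breakpoint.
EOQ at €174.00 = 660.6 (feasible in tier 1): TC = 23,800×€174.00 + (23,800/660.6)×335 + (660.6/2)×0.21×€174.00 = €4,165,338.49.
EOQ at €156.40 = 696.8 < 1400, so use break Q=1400: TC = 23,800×€156.40 + (23,800/1400.0)×335 + (1400.0/2)×0.21×€156.40 = €3,751,005.80.
Lowest total cost is €3,751,005.80 at Q = 1400.0.

Q* ≈ 1,400 pumps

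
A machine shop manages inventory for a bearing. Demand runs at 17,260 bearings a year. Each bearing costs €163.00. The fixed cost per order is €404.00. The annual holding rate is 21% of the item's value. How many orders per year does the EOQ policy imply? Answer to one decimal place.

Holding cost H = 0.21 × €163.00 = €34.2300 per unit per year.
The optimal lot size = √(2DS/H) = √(2 × 17,260 × 404 / 34.23) ≈ 638.30.
Orders per year = D / Q* = 17,260 / 638.30 ≈ 27.041.

N ≈ 27.0 orders per year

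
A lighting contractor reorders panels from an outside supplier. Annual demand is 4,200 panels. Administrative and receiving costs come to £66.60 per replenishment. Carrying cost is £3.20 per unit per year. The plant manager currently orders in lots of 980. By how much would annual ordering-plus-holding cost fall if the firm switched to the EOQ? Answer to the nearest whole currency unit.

Extra cost ≈ £515 per year

EOQ = √(2DS/H) = √(2 × 4,200 × 66.6 / 3.2) ≈ 418.12.
Cost at Q* = (D/Q*)S + (Q*/2)H = √(2DSH) ≈ £1,337.99.
Cost at Q = 980: (4,200/980)×66.6 + (980/2)×3.2 = £285.43 + £1,568.00 = £1,853.43.
Excess = £1,853.43 − £1,337.99 = £515.44.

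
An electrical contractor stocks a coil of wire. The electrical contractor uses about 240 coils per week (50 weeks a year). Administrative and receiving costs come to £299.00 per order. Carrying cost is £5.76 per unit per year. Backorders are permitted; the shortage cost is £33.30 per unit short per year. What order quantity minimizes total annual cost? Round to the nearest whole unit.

Annual demand D = 240 × 50 = 12,000.
With planned backorders, Q* = √(2DS/H) · √((H+B)/B).
√(2DS/H) = √(2 × 12,000 × 299 / 5.76) = 1116.169.
√((H+B)/B) = √((5.76+33.3)/33.3) = 1.0830.
Q* ≈ 1208.854.

Q* ≈ 1,209 coils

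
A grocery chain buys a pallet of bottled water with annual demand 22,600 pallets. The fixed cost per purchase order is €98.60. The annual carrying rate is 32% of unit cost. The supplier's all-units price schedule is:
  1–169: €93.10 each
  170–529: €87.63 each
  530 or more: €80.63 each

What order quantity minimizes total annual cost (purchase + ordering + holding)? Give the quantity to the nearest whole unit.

Holding cost per unit per year at price C is H = 0.32·C.
Candidates are each tier's EOQ (if it falls in that tier) and each price-break quantity.
Tier 1 (€93.10): EOQ = 386.8 exceeds tier's upper bound 169, so this tier is dominated.
EOQ at €87.63 = 398.7 (feasible in tier 2): TC = 22,600×€87.63 + (22,600/398.7)×98.6 + (398.7/2)×0.32×€87.63 = €1,991,617.16.
EOQ at €80.63 = 415.6 < 530, so use break Q=530: TC = 22,600×€80.63 + (22,600/530.0)×98.6 + (530.0/2)×0.32×€80.63 = €1,833,279.88.
Lowest total cost is €1,833,279.88 at Q = 530.0.

Q* ≈ 530 pallets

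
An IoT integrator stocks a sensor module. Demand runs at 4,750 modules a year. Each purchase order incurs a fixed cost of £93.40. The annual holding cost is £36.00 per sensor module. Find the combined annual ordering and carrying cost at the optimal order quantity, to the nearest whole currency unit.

TC* ≈ £5,652

EOQ = √(2DS/H) = √(2 × 4,750 × 93.4 / 36) ≈ 156.99.
At Q*, ordering cost (D/Q*)S equals holding cost (Q*/2)H, each = √(DSH/2).
Minimum total = √(2DSH) = √(2 × 4,750 × 93.4 × 36) ≈ 5651.796.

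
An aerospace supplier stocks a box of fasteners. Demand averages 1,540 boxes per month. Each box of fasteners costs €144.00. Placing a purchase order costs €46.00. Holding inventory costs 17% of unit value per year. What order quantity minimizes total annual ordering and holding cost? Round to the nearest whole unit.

Annual demand D = 1,540 × 12 = 18,480.
Holding cost H = 0.17 × €144.00 = €24.4800 per unit per year.
EOQ = √(2DS / H) = √(2 × 18,480 × 46 / 24.48).
= √(1,700,160 / 24.48) = √69,450.9804 ≈ 263.536.

Q* ≈ 264 boxes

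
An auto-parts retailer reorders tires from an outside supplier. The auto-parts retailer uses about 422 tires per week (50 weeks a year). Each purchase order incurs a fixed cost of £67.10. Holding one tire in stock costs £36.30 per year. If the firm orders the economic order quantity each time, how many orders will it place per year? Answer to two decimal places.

N ≈ 75.55 orders per year

Annual demand D = 422 × 50 = 21,100.
The optimal lot size = √(2DS/H) = √(2 × 21,100 × 67.1 / 36.3) ≈ 279.30.
Orders per year = D / Q* = 21,100 / 279.30 ≈ 75.547.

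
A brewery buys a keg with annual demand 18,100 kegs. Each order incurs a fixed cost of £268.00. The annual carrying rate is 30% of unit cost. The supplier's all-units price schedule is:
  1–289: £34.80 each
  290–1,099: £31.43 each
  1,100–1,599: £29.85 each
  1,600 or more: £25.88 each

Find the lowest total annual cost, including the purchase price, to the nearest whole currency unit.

TC* ≈ £477,671

Holding cost per unit per year at price C is H = 0.30·C.
For each price level, check whether its EOQ is feasible; otherwise the best quantity at that price is the breakpoint.
Tier 1 (£34.80): EOQ = 964.0 exceeds tier's upper bound 289, so this tier is dominated.
EOQ at £31.43 = 1014.4 (feasible in tier 2): TC = 18,100×£31.43 + (18,100/1014.4)×268 + (1014.4/2)×0.30×£31.43 = £578,447.33.
EOQ at £29.85 = 1040.9 < 1100, so use break Q=1100: TC = 18,100×£29.85 + (18,100/1100.0)×268 + (1100.0/2)×0.30×£29.85 = £549,620.07.
EOQ at £25.88 = 1117.8 < 1600, so use break Q=1600: TC = 18,100×£25.88 + (18,100/1600.0)×268 + (1600.0/2)×0.30×£25.88 = £477,670.95.
Lowest total cost among the candidates is at Q = 1600.0.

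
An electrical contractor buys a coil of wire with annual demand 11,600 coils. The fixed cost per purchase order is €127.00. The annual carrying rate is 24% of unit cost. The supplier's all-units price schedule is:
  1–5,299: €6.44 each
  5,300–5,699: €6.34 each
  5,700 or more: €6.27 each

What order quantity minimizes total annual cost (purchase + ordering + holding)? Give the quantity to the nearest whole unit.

Q* ≈ 1,381 coils

Holding cost per unit per year at price C is H = 0.24·C.
For each price level, check whether its EOQ is feasible; otherwise the best quantity at that price is the breakpoint.
EOQ at €6.44 = 1380.7 (feasible in tier 1): TC = 11,600×€6.44 + (11,600/1380.7)×127 + (1380.7/2)×0.24×€6.44 = €76,838.00.
EOQ at €6.34 = 1391.5 < 5300, so use break Q=5300: TC = 11,600×€6.34 + (11,600/5300.0)×127 + (5300.0/2)×0.24×€6.34 = €77,854.20.
EOQ at €6.27 = 1399.3 < 5700, so use break Q=5700: TC = 11,600×€6.27 + (11,600/5700.0)×127 + (5700.0/2)×0.24×€6.27 = €77,279.14.
Lowest total cost is €76,838.00 at Q = 1380.7.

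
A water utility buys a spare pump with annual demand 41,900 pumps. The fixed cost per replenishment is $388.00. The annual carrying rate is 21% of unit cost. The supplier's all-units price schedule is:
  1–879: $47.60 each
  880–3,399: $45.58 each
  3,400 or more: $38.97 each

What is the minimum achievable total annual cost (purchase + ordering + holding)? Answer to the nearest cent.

TC* ≈ $1,651,536.82

Holding cost per unit per year at price C is H = 0.21·C.
Candidates are each tier's EOQ (if it falls in that tier) and each price-break quantity.
Tier 1 ($47.60): EOQ = 1803.5 exceeds tier's upper bound 879, so this tier is dominated.
EOQ at $45.58 = 1843.1 (feasible in tier 2): TC = 41,900×$45.58 + (41,900/1843.1)×388 + (1843.1/2)×0.21×$45.58 = $1,927,443.47.
EOQ at $38.97 = 1993.3 < 3400, so use break Q=3400: TC = 41,900×$38.97 + (41,900/3400.0)×388 + (3400.0/2)×0.21×$38.97 = $1,651,536.82.
Lowest total cost among the candidates is at Q = 3400.0.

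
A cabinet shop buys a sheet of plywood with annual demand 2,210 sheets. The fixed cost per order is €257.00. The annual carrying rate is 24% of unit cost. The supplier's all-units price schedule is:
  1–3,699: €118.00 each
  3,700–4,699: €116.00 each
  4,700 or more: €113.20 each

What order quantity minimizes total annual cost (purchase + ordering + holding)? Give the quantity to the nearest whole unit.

Holding cost per unit per year at price C is H = 0.24·C.
Evaluate total cost at each tier's feasible EOQ or, if the EOQ is below the tier, at the tier's minimum quantity.
EOQ at €118.00 = 200.3 (feasible in tier 1): TC = 2,210×€118.00 + (2,210/200.3)×257 + (200.3/2)×0.24×€118.00 = €266,451.84.
EOQ at €116.00 = 202.0 < 3700, so use break Q=3700: TC = 2,210×€116.00 + (2,210/3700.0)×257 + (3700.0/2)×0.24×€116.00 = €308,017.51.
EOQ at €113.20 = 204.5 < 4700, so use break Q=4700: TC = 2,210×€113.20 + (2,210/4700.0)×257 + (4700.0/2)×0.24×€113.20 = €314,137.64.
Lowest total cost is €266,451.84 at Q = 200.3.

Q* ≈ 200 sheets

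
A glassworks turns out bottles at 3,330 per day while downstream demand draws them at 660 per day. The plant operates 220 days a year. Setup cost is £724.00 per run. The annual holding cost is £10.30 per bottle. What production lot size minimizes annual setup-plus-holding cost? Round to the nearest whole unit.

Q* ≈ 5,046 bottles

Annual demand D = 660 × 220 = 145,200.
Production build-up factor (1 − d/p) = 1 − 660/3,330 = 0.8018.
Q* = √(2DS / (H(1 − d/p))) = √(2 × 145,200 × 724 / (10.3 × 0.8018)).
= √(210,249,600 / 8.2586) ≈ 5045.631.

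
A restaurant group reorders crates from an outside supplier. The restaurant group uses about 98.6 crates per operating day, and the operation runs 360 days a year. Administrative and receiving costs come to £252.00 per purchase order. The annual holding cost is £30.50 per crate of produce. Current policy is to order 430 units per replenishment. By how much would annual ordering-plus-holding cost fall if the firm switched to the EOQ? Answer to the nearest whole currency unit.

Annual demand D = 98.6 × 360 = 35,496.
EOQ = √(2DS/H) = √(2 × 35,496 × 252 / 30.5) ≈ 765.87.
Cost at Q* = (D/Q*)S + (Q*/2)H = √(2DSH) ≈ £23,359.03.
Cost at Q = 430: (35,496/430)×252 + (430/2)×30.5 = £20,802.31 + £6,557.50 = £27,359.81.
Excess = £27,359.81 − £23,359.03 = £4,000.77.

Extra cost ≈ £4,001 per year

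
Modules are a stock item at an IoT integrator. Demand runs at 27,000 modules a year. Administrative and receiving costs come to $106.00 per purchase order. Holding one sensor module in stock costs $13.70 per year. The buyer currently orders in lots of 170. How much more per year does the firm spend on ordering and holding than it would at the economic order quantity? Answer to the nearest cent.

EOQ = √(2DS/H) = √(2 × 27,000 × 106 / 13.7) ≈ 646.38.
Cost at Q* = (D/Q*)S + (Q*/2)H = √(2DSH) ≈ $8,855.44.
Cost at Q = 170: (27,000/170)×106 + (170/2)×13.7 = $16,835.29 + $1,164.50 = $17,999.79.
Excess = $17,999.79 − $8,855.44 = $9,144.36.

Extra cost ≈ $9,144.36 per year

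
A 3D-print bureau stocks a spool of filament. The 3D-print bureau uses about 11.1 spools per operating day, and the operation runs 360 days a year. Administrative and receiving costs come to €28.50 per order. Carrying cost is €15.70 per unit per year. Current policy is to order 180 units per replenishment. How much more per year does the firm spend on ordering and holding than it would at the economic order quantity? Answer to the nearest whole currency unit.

Extra cost ≈ €155 per year

Annual demand D = 11.1 × 360 = 3,996.
EOQ = √(2DS/H) = √(2 × 3,996 × 28.5 / 15.7) ≈ 120.45.
Cost at Q* = (D/Q*)S + (Q*/2)H = √(2DSH) ≈ €1,891.04.
Cost at Q = 180: (3,996/180)×28.5 + (180/2)×15.7 = €632.70 + €1,413.00 = €2,045.70.
Excess = €2,045.70 − €1,891.04 = €154.66.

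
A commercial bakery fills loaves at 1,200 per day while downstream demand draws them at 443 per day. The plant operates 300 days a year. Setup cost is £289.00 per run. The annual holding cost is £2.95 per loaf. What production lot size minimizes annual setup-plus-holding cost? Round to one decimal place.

Annual demand D = 443 × 300 = 132,900.
Production build-up factor (1 − d/p) = 1 − 443/1,200 = 0.6308.
Q* = √(2DS / (H(1 − d/p))) = √(2 × 132,900 × 289 / (2.95 × 0.6308)).
= √(76,816,200 / 1.861) ≈ 6424.777.

Q* ≈ 6,424.8 loaves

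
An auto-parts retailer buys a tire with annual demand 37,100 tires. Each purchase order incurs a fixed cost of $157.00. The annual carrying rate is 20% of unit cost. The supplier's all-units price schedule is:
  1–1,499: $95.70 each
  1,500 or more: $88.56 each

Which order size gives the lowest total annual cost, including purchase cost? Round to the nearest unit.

Holding cost per unit per year at price C is H = 0.20·C.
Candidates are each tier's EOQ (if it falls in that tier) and each price-break quantity.
EOQ at $95.70 = 780.2 (feasible in tier 1): TC = 37,100×$95.70 + (37,100/780.2)×157 + (780.2/2)×0.20×$95.70 = $3,565,402.16.
EOQ at $88.56 = 811.0 < 1500, so use break Q=1500: TC = 37,100×$88.56 + (37,100/1500.0)×157 + (1500.0/2)×0.20×$88.56 = $3,302,743.13.
Lowest total cost is $3,302,743.13 at Q = 1500.0.

Q* ≈ 1,500 tires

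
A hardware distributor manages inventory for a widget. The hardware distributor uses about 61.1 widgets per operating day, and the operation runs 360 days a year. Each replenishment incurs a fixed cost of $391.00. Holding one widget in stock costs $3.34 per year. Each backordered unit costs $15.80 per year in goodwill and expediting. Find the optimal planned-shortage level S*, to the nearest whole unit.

Annual demand D = 61.1 × 360 = 21,996.
With planned backorders, Q* = √(2DS/H) · √((H+B)/B).
√(2DS/H) = √(2 × 21,996 × 391 / 3.34) = 2269.353.
√((H+B)/B) = √((3.34+15.8)/15.8) = 1.1006.
Q* ≈ 2497.724.
S* = Q* · H/(H+B) = 2497.724 × 3.34/19.14 ≈ 435.862.

S* ≈ 436 widgets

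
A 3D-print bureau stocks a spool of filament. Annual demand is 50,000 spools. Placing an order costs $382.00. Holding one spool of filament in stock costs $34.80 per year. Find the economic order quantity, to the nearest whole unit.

Q* ≈ 1,048 spools

EOQ = √(2DS / H) = √(2 × 50,000 × 382 / 34.8).
= √(38,200,000 / 34.8) = √1,097,701.1494 ≈ 1047.712.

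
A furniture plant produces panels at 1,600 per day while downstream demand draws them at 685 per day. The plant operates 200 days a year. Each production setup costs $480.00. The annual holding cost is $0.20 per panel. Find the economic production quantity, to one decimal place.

Q* ≈ 33,910.2 panels

Annual demand D = 685 × 200 = 137,000.
Production build-up factor (1 − d/p) = 1 − 685/1,600 = 0.5719.
Q* = √(2DS / (H(1 − d/p))) = √(2 × 137,000 × 480 / (0.2 × 0.5719)).
= √(131,520,000 / 0.1144) ≈ 33910.200.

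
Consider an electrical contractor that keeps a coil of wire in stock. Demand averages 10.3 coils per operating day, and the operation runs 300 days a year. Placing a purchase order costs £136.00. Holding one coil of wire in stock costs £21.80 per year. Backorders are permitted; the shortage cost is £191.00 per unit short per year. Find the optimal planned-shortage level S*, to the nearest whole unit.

Annual demand D = 10.3 × 300 = 3,090.
With planned backorders, Q* = √(2DS/H) · √((H+B)/B).
√(2DS/H) = √(2 × 3,090 × 136 / 21.8) = 196.352.
√((H+B)/B) = √((21.8+191)/191) = 1.0555.
Q* ≈ 207.255.
S* = Q* · H/(H+B) = 207.255 × 21.8/212.8 ≈ 21.232.

S* ≈ 21 coils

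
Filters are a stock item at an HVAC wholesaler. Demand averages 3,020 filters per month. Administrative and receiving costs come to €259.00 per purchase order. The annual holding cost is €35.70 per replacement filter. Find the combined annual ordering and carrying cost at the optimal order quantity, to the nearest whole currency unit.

Annual demand D = 3,020 × 12 = 36,240.
The optimal lot size = √(2DS/H) = √(2 × 36,240 × 259 / 35.7) ≈ 725.15.
At Q*, ordering cost (D/Q*)S equals holding cost (Q*/2)H, each = √(DSH/2).
Minimum total = √(2DSH) = √(2 × 36,240 × 259 × 35.7) ≈ 25887.677.

TC* ≈ €25,888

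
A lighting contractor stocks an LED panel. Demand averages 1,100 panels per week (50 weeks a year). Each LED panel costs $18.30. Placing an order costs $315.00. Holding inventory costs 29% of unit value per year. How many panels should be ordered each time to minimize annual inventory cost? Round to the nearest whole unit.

Annual demand D = 1,100 × 50 = 55,000.
Holding cost H = 0.29 × $18.30 = $5.3070 per unit per year.
EOQ = √(2DS / H) = √(2 × 55,000 × 315 / 5.307).
= √(34,650,000 / 5.307) = √6,529,112.4929 ≈ 2555.213.

Q* ≈ 2,555 panels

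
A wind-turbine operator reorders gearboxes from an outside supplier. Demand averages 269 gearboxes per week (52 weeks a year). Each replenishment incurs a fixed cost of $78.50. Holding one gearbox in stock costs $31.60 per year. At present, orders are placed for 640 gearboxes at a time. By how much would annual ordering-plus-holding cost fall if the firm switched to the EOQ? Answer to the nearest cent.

Extra cost ≈ $3,497.21 per year

Annual demand D = 269 × 52 = 13,988.
EOQ = √(2DS/H) = √(2 × 13,988 × 78.5 / 31.6) ≈ 263.62.
Cost at Q* = (D/Q*)S + (Q*/2)H = √(2DSH) ≈ $8,330.50.
Cost at Q = 640: (13,988/640)×78.5 + (640/2)×31.6 = $1,715.72 + $10,112.00 = $11,827.72.
Excess = $11,827.72 − $8,330.50 = $3,497.21.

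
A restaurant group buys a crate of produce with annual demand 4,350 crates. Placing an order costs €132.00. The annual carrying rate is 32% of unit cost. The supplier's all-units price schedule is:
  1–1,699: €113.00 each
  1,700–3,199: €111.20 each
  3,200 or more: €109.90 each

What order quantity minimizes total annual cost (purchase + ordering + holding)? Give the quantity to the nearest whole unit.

Holding cost per unit per year at price C is H = 0.32·C.
Evaluate total cost at each tier's feasible EOQ or, if the EOQ is below the tier, at the tier's minimum quantity.
EOQ at €113.00 = 178.2 (feasible in tier 1): TC = 4,350×€113.00 + (4,350/178.2)×132 + (178.2/2)×0.32×€113.00 = €497,994.08.
EOQ at €111.20 = 179.6 < 1700, so use break Q=1700: TC = 4,350×€111.20 + (4,350/1700.0)×132 + (1700.0/2)×0.32×€111.20 = €514,304.16.
EOQ at €109.90 = 180.7 < 3200, so use break Q=3200: TC = 4,350×€109.90 + (4,350/3200.0)×132 + (3200.0/2)×0.32×€109.90 = €534,513.24.
Lowest total cost is €497,994.08 at Q = 178.2.

Q* ≈ 178 crates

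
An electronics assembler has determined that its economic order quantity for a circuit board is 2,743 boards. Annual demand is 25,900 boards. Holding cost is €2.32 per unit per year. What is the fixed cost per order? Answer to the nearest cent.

S ≈ €336.98

Invert the EOQ relation Q*² = 2DS/H.
From Q* = √(2DS/H): S = Q*²H / (2D) = 2,743² × 2.32 / (2 × 25,900) = 336.9844.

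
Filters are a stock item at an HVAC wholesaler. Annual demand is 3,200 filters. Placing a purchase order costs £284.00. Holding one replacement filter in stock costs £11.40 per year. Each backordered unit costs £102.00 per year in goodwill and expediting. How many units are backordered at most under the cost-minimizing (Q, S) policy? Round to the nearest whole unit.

S* ≈ 42 filters

With planned backorders, Q* = √(2DS/H) · √((H+B)/B).
√(2DS/H) = √(2 × 3,200 × 284 / 11.4) = 399.298.
√((H+B)/B) = √((11.4+102)/102) = 1.0544.
Q* ≈ 421.020.
S* = Q* · H/(H+B) = 421.020 × 11.4/113.4 ≈ 42.325.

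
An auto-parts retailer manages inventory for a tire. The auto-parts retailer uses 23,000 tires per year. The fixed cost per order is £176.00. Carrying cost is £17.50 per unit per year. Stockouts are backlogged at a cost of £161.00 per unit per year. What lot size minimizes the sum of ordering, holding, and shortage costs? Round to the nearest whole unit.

With planned backorders, Q* = √(2DS/H) · √((H+B)/B).
√(2DS/H) = √(2 × 23,000 × 176 / 17.5) = 680.168.
√((H+B)/B) = √((17.5+161)/161) = 1.0529.
Q* ≈ 716.180.

Q* ≈ 716 tires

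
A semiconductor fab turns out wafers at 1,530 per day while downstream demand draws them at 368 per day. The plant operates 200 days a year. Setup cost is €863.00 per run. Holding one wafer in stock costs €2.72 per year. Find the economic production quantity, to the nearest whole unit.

Q* ≈ 7,842 wafers

Annual demand D = 368 × 200 = 73,600.
Production build-up factor (1 − d/p) = 1 − 368/1,530 = 0.7595.
Q* = √(2DS / (H(1 − d/p))) = √(2 × 73,600 × 863 / (2.72 × 0.7595)).
= √(127,033,600 / 2.0658) ≈ 7841.831.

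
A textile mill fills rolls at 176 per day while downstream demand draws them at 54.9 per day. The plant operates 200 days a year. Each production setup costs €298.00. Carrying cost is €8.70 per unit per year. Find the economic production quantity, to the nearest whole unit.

Annual demand D = 54.9 × 200 = 10,980.
Production build-up factor (1 − d/p) = 1 − 54.9/176 = 0.6881.
Q* = √(2DS / (H(1 − d/p))) = √(2 × 10,980 × 298 / (8.7 × 0.6881)).
= √(6,544,080 / 5.9862) ≈ 1045.560.

Q* ≈ 1,046 rolls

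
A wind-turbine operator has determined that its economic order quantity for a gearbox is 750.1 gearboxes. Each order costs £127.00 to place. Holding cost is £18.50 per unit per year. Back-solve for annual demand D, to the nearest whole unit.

Invert the EOQ relation Q*² = 2DS/H.
From Q* = √(2DS/H): D = Q*²H / (2S) = 750.1² × 18.5 / (2 × 127) = 40980.414.

D ≈ 40,980 gearboxes per year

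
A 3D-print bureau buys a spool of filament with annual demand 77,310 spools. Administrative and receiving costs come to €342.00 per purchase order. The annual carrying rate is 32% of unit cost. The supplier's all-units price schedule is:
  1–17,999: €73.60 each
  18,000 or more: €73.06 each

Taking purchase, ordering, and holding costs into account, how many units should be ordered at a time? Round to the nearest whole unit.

Holding cost per unit per year at price C is H = 0.32·C.
For each price level, check whether its EOQ is feasible; otherwise the best quantity at that price is the breakpoint.
EOQ at €73.60 = 1498.4 (feasible in tier 1): TC = 77,310×€73.60 + (77,310/1498.4)×342 + (1498.4/2)×0.32×€73.60 = €5,725,306.66.
EOQ at €73.06 = 1503.9 < 18000, so use break Q=18000: TC = 77,310×€73.06 + (77,310/18000.0)×342 + (18000.0/2)×0.32×€73.06 = €5,860,150.29.
Lowest total cost is €5,725,306.66 at Q = 1498.4.

Q* ≈ 1,498 spools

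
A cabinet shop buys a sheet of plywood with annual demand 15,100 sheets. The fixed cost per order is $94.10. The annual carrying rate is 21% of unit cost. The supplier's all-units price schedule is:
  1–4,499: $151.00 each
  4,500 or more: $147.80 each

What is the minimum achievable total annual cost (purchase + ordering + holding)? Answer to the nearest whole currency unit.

Holding cost per unit per year at price C is H = 0.21·C.
Candidates are each tier's EOQ (if it falls in that tier) and each price-break quantity.
EOQ at $151.00 = 299.4 (feasible in tier 1): TC = 15,100×$151.00 + (15,100/299.4)×94.1 + (299.4/2)×0.21×$151.00 = $2,289,592.85.
EOQ at $147.80 = 302.6 < 4500, so use break Q=4500: TC = 15,100×$147.80 + (15,100/4500.0)×94.1 + (4500.0/2)×0.21×$147.80 = $2,301,931.26.
Lowest total cost among the candidates is at Q = 299.4.

TC* ≈ $2,289,593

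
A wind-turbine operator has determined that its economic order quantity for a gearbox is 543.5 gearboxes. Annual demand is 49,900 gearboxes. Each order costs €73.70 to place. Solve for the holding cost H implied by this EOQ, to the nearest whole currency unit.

Invert the EOQ relation Q*² = 2DS/H.
From Q* = √(2DS/H): H = 2DS / Q*² = 2 × 49,900 × 73.7 / 543.5² = 24.9000.

H ≈ €25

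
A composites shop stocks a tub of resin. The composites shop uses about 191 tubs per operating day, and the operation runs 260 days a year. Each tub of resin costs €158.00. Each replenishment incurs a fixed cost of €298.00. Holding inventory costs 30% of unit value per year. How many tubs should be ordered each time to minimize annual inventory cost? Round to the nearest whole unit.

Q* ≈ 790 tubs

Annual demand D = 191 × 260 = 49,660.
Holding cost H = 0.30 × €158.00 = €47.4000 per unit per year.
EOQ = √(2DS / H) = √(2 × 49,660 × 298 / 47.4).
= √(29,597,360 / 47.4) = √624,416.8776 ≈ 790.201.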